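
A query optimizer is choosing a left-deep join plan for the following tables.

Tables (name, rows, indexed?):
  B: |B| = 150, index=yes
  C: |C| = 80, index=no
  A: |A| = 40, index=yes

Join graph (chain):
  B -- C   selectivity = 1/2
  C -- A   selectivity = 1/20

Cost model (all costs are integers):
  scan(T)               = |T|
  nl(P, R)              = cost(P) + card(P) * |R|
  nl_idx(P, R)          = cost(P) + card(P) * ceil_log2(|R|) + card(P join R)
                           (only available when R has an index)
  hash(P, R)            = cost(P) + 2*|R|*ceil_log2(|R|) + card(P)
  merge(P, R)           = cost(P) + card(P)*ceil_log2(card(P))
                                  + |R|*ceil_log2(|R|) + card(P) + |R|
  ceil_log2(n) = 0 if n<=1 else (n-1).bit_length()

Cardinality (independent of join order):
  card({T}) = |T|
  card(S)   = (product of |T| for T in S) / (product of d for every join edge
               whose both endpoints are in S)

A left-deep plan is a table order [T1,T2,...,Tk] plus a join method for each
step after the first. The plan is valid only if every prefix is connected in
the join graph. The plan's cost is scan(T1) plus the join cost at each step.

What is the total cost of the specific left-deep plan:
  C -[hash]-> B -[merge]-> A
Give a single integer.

step 1: scan C: cost=80, card=80
step 2: join B via hash
    card(P join B) = 80*150/(2) = 6000
    cost = 80 + 2*150*8 + 80 = 2560
step 3: join A via merge
    card(P join A) = 6000*40/(20) = 12000
    cost = 2560 + 6000*13 + 40*6 + 6000 + 40 = 86840

86840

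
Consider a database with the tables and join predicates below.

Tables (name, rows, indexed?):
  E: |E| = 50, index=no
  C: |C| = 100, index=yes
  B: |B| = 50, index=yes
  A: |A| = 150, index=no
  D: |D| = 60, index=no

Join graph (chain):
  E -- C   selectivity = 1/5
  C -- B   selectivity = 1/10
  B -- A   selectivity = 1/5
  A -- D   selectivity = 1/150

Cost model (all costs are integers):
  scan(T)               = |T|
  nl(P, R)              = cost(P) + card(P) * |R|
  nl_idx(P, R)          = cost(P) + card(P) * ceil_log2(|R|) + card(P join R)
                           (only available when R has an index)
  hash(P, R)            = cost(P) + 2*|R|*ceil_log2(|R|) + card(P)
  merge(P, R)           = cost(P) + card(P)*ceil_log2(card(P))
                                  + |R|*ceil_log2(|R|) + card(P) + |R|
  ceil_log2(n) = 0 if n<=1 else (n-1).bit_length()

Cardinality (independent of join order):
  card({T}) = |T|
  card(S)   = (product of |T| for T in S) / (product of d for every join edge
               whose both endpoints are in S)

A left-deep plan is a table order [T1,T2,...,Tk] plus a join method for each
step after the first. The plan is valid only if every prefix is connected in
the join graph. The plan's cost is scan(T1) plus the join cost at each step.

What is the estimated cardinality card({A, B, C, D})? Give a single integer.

Tables in S: A(150), B(50), C(100), D(60)
Edges inside S: C-B(d=10), B-A(d=5), A-D(d=150)
numerator = 150 * 50 * 100 * 60 = 45000000
denominator = 10 * 5 * 150 = 7500
card(S) = 45000000 / 7500 = 6000

6000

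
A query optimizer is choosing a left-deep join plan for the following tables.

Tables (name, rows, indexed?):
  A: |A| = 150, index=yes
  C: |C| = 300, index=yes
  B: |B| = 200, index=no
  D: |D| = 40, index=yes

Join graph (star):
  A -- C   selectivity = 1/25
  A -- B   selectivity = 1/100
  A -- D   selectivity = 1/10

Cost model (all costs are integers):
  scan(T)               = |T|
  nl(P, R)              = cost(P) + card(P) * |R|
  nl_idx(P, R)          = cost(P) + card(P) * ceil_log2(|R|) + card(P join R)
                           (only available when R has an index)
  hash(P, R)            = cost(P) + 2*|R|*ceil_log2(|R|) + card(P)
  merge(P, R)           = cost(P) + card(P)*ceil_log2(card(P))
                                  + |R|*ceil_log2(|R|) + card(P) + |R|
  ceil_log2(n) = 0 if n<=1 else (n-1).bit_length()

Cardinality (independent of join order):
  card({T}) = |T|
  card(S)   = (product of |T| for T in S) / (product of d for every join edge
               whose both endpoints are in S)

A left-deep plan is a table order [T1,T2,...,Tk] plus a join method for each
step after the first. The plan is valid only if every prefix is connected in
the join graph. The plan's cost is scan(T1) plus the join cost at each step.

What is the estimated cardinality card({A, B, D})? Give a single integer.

1200

Tables in S: A(150), B(200), D(40)
Edges inside S: A-B(d=100), A-D(d=10)
numerator = 150 * 200 * 40 = 1200000
denominator = 100 * 10 = 1000
card(S) = 1200000 / 1000 = 1200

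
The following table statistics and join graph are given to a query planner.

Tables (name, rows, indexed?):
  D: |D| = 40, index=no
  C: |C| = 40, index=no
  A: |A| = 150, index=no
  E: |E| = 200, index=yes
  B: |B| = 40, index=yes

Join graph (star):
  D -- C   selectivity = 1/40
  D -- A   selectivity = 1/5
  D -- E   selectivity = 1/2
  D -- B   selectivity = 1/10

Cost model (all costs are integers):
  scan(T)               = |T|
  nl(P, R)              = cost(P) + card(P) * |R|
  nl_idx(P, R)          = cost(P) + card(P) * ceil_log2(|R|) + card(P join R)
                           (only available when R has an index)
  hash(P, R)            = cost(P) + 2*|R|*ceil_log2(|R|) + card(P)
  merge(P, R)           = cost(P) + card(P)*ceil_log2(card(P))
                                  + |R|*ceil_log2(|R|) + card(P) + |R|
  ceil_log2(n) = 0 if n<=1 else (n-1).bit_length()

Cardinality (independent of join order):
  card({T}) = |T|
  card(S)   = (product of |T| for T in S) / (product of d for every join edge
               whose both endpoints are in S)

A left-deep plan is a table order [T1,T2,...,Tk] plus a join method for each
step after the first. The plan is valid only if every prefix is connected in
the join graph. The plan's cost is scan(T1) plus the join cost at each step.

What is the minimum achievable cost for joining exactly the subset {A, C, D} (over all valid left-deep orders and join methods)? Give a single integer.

Selinger DP over subsets of {A,C,D}:
  {D}: scan cost=40, card=40
  {C}: scan cost=40, card=40
  {A}: scan cost=150, card=150
  {CD}: card=40; try (D,hash)→560, (C,hash)→560, (D,merge)→600, (C,merge)→600, (D,nl)→1640, (C,nl)→1640; best=560 via (D,hash)
  {AD}: card=1200; try (D,hash)→780, (A,merge)→1670, (D,merge)→1780, (A,hash)→2480, (A,nl)→6040, (D,nl)→6150; best=780 via (D,hash)
  {ACD}: card=1200; try (A,merge)→2190, (C,hash)→2460, (A,hash)→3000, (A,nl)→6560, (C,merge)→15460, (C,nl)→48780; best=2190 via (A,merge)

2190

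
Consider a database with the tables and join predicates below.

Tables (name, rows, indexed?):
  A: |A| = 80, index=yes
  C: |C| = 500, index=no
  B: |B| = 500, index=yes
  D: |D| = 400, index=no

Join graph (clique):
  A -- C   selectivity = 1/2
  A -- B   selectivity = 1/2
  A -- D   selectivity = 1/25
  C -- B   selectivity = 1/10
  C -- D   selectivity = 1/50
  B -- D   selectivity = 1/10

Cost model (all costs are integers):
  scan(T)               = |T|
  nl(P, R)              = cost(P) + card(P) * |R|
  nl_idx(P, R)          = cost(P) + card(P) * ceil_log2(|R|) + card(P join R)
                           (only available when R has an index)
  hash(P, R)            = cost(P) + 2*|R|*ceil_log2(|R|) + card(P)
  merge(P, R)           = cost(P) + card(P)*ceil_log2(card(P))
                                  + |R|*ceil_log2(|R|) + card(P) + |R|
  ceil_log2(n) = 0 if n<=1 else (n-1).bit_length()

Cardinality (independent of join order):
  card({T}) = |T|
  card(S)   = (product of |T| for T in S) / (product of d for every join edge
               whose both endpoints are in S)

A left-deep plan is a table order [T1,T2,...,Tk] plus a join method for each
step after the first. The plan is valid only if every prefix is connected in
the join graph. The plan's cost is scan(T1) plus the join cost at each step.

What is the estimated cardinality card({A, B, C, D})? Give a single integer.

16000

Tables in S: A(80), B(500), C(500), D(400)
Edges inside S: A-C(d=2), A-B(d=2), A-D(d=25), C-B(d=10), C-D(d=50), B-D(d=10)
numerator = 80 * 500 * 500 * 400 = 8000000000
denominator = 2 * 2 * 25 * 10 * 50 * 10 = 500000
card(S) = 8000000000 / 500000 = 16000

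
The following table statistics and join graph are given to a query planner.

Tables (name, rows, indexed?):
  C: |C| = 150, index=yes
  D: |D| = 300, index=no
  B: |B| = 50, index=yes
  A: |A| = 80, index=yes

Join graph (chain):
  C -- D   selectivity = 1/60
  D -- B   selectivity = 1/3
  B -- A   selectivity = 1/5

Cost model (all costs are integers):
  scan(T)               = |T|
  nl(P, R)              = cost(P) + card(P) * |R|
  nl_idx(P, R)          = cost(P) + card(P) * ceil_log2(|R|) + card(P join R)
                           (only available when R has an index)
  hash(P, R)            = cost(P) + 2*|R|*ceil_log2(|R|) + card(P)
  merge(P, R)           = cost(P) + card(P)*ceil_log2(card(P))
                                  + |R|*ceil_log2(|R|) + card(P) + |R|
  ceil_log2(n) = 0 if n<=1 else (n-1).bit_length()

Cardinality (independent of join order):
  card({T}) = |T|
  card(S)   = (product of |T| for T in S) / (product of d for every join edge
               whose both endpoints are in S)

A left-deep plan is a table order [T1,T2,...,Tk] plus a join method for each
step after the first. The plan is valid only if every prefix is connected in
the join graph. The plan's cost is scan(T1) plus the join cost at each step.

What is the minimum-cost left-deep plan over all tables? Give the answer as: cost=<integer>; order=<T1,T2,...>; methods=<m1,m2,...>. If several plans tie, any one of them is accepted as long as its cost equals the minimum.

Selinger DP (subsets sized 1..n):
  {C}: scan cost=150, card=150
  {D}: scan cost=300, card=300
  {B}: scan cost=50, card=50
  {A}: scan cost=80, card=80
  {CD}: card=750; try (C,hash)→3000, (C,nl_idx)→3450, (D,merge)→4500, (C,merge)→4650, (D,hash)→5700, (D,nl)→45150 …(+1); best=3000 via (C,hash)
  {BD}: card=5000; try (B,hash)→1200, (D,merge)→3400, (B,merge)→3650, (D,hash)→5500, (B,nl_idx)→7100, (D,nl)→15050 …(+1); best=1200 via (B,hash)
  {AB}: card=800; try (B,hash)→760, (A,merge)→1040, (B,merge)→1070, (A,nl_idx)→1200, (A,hash)→1220, (B,nl_idx)→1360 …(+2); best=760 via (B,hash)
  {BCD}: card=12500; try (B,hash)→4350, (C,hash)→8600, (B,merge)→11600, (B,nl_idx)→20000, (B,nl)→40500, (C,nl_idx)→53700 …(+2); best=4350 via (B,hash)
  {ABD}: card=80000; try (D,hash)→6960, (A,hash)→7320, (D,merge)→12560, (A,merge)→71840, (A,nl_idx)→116200, (D,nl)→240760 …(+1); best=6960 via (D,hash)
  {ABCD}: card=200000; try (A,hash)→17970, (C,hash)→89360, (A,merge)→192490, (A,nl_idx)→291850, (C,nl_idx)→846960, (A,nl)→1004350 …(+2); best=17970 via (A,hash)

cost=17970; order=D,C,B,A; methods=hash,hash,hash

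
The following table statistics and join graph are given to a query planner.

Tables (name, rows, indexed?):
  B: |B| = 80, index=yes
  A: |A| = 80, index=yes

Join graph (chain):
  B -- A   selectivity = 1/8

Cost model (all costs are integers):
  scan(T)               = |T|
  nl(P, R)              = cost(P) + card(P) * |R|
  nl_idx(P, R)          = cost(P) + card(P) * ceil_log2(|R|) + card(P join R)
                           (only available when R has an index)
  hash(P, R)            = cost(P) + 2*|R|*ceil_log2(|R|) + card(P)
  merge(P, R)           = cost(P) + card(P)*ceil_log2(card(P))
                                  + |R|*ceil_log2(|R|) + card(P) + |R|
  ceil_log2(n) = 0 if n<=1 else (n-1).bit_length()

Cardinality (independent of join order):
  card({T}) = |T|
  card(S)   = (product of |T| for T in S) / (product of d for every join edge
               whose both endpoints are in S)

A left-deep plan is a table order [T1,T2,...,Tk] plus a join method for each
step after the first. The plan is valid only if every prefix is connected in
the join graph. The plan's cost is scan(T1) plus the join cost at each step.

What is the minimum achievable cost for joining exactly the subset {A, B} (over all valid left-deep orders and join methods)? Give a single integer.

Selinger DP over subsets of {A,B}:
  {B}: scan cost=80, card=80
  {A}: scan cost=80, card=80
  {AB}: card=800; try (B,hash)→1280, (A,hash)→1280, (B,merge)→1360, (A,merge)→1360, (B,nl_idx)→1440, (A,nl_idx)→1440 …(+2); best=1280 via (B,hash)

1280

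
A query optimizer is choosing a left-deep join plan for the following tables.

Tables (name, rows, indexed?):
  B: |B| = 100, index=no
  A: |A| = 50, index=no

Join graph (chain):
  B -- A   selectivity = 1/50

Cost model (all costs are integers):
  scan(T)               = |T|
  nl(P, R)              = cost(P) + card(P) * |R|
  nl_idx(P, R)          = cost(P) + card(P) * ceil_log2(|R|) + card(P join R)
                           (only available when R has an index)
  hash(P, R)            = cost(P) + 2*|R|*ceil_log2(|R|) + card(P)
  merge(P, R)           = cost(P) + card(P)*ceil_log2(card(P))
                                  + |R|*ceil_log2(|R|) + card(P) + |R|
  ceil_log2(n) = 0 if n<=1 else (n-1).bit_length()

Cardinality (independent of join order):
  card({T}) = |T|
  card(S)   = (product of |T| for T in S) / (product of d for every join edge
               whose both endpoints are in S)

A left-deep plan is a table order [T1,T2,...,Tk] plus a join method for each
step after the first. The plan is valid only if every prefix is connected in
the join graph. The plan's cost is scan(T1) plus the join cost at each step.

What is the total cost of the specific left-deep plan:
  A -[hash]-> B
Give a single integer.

1500

step 1: scan A: cost=50, card=50
step 2: join B via hash
    card(P join B) = 50*100/(50) = 100
    cost = 50 + 2*100*7 + 50 = 1500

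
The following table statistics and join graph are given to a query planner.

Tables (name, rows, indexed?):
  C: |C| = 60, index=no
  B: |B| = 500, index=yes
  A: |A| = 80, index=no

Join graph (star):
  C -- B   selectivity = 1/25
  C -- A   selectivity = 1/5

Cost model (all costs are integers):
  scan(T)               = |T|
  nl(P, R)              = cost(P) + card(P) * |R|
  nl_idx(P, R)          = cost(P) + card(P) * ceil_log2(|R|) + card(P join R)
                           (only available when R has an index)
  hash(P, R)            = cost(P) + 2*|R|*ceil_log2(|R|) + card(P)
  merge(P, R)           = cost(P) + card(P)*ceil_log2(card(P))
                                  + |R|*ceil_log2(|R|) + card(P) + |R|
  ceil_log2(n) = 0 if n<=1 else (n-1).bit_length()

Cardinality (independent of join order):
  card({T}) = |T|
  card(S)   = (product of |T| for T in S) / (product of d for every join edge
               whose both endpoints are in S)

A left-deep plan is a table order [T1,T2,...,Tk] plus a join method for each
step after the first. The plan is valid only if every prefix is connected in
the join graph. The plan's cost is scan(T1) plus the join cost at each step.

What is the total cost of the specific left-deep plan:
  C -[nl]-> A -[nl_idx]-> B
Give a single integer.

step 1: scan C: cost=60, card=60
step 2: join A via nl
    card(P join A) = 60*80/(5) = 960
    cost = 60 + 60*80 = 4860
step 3: join B via nl_idx
    card(P join B) = 960*500/(25) = 19200
    cost = 4860 + 960*9 + 19200 = 32700

32700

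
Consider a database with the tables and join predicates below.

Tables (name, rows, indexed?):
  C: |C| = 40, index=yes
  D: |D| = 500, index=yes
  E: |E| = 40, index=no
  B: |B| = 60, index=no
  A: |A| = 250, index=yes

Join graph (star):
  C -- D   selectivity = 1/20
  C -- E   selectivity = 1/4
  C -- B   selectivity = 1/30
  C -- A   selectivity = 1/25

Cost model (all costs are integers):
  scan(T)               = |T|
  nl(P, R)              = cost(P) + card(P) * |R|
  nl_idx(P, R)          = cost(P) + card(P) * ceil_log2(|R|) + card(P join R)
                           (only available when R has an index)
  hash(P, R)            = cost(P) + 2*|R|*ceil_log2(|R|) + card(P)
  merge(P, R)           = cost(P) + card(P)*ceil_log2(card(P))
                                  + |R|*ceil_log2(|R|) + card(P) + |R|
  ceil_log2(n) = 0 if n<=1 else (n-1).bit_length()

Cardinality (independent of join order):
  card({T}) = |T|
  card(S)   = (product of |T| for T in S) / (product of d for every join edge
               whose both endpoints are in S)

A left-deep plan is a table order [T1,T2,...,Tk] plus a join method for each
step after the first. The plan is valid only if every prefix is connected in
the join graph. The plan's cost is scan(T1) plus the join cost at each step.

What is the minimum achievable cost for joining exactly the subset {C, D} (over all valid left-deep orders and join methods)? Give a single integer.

Selinger DP over subsets of {C,D}:
  {C}: scan cost=40, card=40
  {D}: scan cost=500, card=500
  {CD}: card=1000; try (D,nl_idx)→1400, (C,hash)→1480, (C,nl_idx)→4500, (D,merge)→5320, (C,merge)→5780, (D,hash)→9080 …(+2); best=1400 via (D,nl_idx)

1400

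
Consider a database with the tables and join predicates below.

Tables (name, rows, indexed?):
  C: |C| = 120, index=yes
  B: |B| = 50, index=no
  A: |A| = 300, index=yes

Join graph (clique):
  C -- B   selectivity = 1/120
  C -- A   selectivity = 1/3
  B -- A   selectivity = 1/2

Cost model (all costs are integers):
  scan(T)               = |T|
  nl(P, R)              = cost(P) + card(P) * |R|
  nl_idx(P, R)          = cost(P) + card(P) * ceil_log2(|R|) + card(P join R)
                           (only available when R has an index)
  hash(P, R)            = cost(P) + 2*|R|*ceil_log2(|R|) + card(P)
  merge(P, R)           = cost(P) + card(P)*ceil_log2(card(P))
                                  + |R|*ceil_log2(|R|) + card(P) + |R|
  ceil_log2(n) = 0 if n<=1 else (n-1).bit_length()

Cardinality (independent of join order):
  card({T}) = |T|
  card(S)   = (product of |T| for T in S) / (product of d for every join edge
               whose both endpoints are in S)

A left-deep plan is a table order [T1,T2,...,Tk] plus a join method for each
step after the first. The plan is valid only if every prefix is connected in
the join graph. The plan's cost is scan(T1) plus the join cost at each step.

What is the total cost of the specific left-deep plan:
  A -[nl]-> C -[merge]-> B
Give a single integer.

step 1: scan A: cost=300, card=300
step 2: join C via nl
    card(P join C) = 300*120/(3) = 12000
    cost = 300 + 300*120 = 36300
step 3: join B via merge
    card(P join B) = 12000*50/(120*2) = 2500
    cost = 36300 + 12000*14 + 50*6 + 12000 + 50 = 216650

216650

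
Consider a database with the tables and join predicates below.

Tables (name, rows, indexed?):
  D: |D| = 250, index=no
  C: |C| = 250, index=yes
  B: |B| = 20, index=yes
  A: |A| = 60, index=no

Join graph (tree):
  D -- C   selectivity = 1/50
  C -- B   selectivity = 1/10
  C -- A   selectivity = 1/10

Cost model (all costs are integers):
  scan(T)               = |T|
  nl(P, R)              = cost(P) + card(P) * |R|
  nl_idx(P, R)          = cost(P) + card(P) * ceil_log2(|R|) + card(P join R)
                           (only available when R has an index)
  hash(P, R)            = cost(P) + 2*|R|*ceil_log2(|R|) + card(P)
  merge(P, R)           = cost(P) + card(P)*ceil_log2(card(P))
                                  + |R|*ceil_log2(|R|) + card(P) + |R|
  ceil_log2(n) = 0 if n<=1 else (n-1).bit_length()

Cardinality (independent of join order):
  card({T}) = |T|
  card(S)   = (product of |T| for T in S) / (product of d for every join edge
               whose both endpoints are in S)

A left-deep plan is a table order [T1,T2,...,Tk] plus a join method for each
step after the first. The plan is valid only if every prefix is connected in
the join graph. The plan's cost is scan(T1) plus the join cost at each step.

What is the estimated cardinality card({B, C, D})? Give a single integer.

Tables in S: B(20), C(250), D(250)
Edges inside S: D-C(d=50), C-B(d=10)
numerator = 20 * 250 * 250 = 1250000
denominator = 50 * 10 = 500
card(S) = 1250000 / 500 = 2500

2500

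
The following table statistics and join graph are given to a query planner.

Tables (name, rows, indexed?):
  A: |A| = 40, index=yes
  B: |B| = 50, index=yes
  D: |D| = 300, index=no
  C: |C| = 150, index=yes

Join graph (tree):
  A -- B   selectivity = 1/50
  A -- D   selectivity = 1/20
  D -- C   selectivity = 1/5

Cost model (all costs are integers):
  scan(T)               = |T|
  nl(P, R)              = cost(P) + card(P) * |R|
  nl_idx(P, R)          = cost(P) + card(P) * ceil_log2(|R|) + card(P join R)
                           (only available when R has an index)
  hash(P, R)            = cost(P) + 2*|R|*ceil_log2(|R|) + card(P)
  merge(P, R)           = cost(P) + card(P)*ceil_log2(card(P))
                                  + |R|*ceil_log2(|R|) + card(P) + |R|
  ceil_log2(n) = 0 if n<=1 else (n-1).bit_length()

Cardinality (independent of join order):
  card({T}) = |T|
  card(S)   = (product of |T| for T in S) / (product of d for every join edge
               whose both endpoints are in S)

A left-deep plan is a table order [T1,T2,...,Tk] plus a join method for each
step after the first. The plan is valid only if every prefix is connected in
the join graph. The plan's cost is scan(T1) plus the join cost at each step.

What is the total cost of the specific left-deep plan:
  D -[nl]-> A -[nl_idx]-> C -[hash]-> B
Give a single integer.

step 1: scan D: cost=300, card=300
step 2: join A via nl
    card(P join A) = 300*40/(20) = 600
    cost = 300 + 300*40 = 12300
step 3: join C via nl_idx
    card(P join C) = 600*150/(5) = 18000
    cost = 12300 + 600*8 + 18000 = 35100
step 4: join B via hash
    card(P join B) = 18000*50/(50) = 18000
    cost = 35100 + 2*50*6 + 18000 = 53700

53700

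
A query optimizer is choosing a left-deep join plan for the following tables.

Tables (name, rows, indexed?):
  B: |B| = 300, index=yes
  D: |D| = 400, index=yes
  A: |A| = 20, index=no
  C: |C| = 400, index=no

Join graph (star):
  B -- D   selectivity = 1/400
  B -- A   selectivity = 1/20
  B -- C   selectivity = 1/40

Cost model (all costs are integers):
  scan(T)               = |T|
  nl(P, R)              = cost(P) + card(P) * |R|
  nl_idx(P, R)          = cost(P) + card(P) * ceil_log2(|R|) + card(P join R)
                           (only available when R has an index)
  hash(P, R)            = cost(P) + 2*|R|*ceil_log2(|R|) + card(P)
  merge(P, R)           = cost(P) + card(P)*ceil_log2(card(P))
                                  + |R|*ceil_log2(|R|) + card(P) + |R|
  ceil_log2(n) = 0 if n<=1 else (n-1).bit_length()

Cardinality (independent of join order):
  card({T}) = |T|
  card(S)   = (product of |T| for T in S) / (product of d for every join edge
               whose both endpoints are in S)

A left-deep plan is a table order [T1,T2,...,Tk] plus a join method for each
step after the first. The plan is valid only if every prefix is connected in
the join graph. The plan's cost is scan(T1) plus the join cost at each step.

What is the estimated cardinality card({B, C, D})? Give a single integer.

3000

Tables in S: B(300), C(400), D(400)
Edges inside S: B-D(d=400), B-C(d=40)
numerator = 300 * 400 * 400 = 48000000
denominator = 400 * 40 = 16000
card(S) = 48000000 / 16000 = 3000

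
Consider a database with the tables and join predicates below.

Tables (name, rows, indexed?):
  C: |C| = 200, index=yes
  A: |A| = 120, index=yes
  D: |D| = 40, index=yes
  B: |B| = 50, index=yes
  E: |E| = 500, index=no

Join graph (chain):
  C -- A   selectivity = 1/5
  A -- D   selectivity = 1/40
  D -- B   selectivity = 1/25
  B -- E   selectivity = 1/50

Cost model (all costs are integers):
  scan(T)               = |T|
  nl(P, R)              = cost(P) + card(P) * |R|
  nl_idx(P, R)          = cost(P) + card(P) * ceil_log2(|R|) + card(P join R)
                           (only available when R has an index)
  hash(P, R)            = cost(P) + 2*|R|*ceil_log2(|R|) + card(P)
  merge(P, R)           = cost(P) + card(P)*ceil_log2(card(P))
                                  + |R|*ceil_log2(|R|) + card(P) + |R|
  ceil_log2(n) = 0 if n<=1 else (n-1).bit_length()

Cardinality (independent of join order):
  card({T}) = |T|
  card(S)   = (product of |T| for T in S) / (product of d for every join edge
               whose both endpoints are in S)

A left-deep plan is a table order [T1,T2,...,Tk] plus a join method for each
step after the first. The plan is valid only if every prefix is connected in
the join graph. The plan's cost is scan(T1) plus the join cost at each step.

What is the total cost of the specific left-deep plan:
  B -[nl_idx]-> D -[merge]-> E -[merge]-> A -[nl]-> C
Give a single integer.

495830

step 1: scan B: cost=50, card=50
step 2: join D via nl_idx
    card(P join D) = 50*40/(25) = 80
    cost = 50 + 50*6 + 80 = 430
step 3: join E via merge
    card(P join E) = 80*500/(50) = 800
    cost = 430 + 80*7 + 500*9 + 80 + 500 = 6070
step 4: join A via merge
    card(P join A) = 800*120/(40) = 2400
    cost = 6070 + 800*10 + 120*7 + 800 + 120 = 15830
step 5: join C via nl
    card(P join C) = 2400*200/(5) = 96000
    cost = 15830 + 2400*200 = 495830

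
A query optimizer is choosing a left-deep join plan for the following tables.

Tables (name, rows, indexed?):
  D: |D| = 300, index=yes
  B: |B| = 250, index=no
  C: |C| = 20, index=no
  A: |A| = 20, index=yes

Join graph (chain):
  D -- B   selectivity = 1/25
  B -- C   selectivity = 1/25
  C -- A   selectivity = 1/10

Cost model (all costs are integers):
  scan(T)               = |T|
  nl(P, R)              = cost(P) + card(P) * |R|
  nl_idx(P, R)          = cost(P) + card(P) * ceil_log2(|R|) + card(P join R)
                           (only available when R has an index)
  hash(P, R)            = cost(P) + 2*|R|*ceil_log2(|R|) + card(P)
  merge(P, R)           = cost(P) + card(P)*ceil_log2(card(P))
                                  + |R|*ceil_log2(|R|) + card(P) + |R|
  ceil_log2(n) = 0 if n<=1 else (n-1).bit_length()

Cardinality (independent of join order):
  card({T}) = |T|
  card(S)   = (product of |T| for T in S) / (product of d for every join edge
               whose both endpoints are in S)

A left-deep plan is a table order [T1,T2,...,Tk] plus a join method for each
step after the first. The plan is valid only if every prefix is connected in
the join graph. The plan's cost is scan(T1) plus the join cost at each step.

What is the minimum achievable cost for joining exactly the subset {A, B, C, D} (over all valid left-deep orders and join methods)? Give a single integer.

Selinger DP over subsets of {A,B,C,D}:
  {D}: scan cost=300, card=300
  {B}: scan cost=250, card=250
  {C}: scan cost=20, card=20
  {A}: scan cost=20, card=20
  {BD}: card=3000; try (B,hash)→4600, (D,merge)→5500, (D,nl_idx)→5500, (B,merge)→5550, (D,hash)→5900, (D,nl)→75250 …(+1); best=4600 via (B,hash)
  {BC}: card=200; try (C,hash)→700, (B,merge)→2390, (C,merge)→2620, (B,hash)→4040, (B,nl)→5020, (C,nl)→5250; best=700 via (C,hash)
  {AC}: card=40; try (A,nl_idx)→160, (C,hash)→240, (A,hash)→240, (C,merge)→260, (A,merge)→260, (C,nl)→420 …(+1); best=160 via (A,nl_idx)
  {BCD}: card=2400; try (D,nl_idx)→4900, (D,merge)→5500, (D,hash)→6300, (C,hash)→7800, (C,merge)→43720, (D,nl)→60700 …(+1); best=4900 via (D,nl_idx)
  {ABC}: card=400; try (A,hash)→1100, (A,nl_idx)→2100, (A,merge)→2620, (B,merge)→2690, (B,hash)→4200, (A,nl)→4700 …(+1); best=1100 via (A,hash)
  {ABCD}: card=4800; try (D,hash)→6900, (A,hash)→7500, (D,merge)→8100, (D,nl_idx)→9500, (A,nl_idx)→21700, (A,merge)→36220 …(+2); best=6900 via (D,hash)

6900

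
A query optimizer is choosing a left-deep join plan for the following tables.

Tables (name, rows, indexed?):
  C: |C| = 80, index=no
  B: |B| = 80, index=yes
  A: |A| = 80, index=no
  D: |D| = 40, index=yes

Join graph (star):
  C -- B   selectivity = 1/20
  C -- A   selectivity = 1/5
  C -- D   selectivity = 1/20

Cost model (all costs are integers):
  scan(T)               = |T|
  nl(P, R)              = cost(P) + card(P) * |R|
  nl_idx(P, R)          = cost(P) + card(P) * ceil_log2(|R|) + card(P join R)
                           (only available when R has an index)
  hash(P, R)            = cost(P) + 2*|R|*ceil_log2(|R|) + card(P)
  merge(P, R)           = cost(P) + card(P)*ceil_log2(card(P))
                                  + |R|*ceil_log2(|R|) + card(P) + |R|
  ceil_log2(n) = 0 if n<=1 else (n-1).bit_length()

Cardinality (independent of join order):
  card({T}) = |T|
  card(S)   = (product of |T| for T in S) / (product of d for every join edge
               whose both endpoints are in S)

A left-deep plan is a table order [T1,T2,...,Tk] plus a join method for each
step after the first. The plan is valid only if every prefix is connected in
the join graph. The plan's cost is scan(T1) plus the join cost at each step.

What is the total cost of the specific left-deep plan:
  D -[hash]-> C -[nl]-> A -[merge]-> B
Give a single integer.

47920

step 1: scan D: cost=40, card=40
step 2: join C via hash
    card(P join C) = 40*80/(20) = 160
    cost = 40 + 2*80*7 + 40 = 1200
step 3: join A via nl
    card(P join A) = 160*80/(5) = 2560
    cost = 1200 + 160*80 = 14000
step 4: join B via merge
    card(P join B) = 2560*80/(20) = 10240
    cost = 14000 + 2560*12 + 80*7 + 2560 + 80 = 47920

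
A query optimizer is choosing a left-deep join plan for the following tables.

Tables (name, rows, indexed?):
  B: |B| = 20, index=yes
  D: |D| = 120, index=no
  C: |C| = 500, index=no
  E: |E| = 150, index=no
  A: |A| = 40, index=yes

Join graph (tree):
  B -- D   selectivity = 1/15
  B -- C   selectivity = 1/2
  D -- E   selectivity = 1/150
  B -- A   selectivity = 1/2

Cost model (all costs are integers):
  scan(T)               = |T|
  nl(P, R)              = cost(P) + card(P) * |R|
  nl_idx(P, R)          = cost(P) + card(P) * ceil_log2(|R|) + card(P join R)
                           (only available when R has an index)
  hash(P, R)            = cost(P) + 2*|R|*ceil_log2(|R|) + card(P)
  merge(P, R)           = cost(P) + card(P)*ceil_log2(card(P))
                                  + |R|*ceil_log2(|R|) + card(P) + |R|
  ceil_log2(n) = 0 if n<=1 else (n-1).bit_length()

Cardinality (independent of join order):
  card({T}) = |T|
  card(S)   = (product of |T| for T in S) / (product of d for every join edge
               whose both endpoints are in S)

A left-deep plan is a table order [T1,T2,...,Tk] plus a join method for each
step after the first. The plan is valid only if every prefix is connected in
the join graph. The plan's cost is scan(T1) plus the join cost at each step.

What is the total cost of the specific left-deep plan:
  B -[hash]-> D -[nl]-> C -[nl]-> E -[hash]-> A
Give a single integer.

6122200

step 1: scan B: cost=20, card=20
step 2: join D via hash
    card(P join D) = 20*120/(15) = 160
    cost = 20 + 2*120*7 + 20 = 1720
step 3: join C via nl
    card(P join C) = 160*500/(2) = 40000
    cost = 1720 + 160*500 = 81720
step 4: join E via nl
    card(P join E) = 40000*150/(150) = 40000
    cost = 81720 + 40000*150 = 6081720
step 5: join A via hash
    card(P join A) = 40000*40/(2) = 800000
    cost = 6081720 + 2*40*6 + 40000 = 6122200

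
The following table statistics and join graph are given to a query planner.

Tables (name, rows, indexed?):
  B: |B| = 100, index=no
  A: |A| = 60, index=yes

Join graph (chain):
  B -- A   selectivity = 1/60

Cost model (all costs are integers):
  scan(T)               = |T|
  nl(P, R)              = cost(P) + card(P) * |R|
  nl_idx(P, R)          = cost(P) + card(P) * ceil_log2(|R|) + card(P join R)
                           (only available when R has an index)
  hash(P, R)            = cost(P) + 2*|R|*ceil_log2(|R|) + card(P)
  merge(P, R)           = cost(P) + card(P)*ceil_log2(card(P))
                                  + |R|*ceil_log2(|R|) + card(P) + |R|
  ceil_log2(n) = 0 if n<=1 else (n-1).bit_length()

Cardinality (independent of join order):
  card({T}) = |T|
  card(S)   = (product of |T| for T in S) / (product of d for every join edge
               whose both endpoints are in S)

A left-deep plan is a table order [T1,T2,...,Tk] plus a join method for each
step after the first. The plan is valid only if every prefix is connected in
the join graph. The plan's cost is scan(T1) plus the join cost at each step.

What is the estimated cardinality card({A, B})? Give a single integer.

Tables in S: A(60), B(100)
Edges inside S: B-A(d=60)
numerator = 60 * 100 = 6000
denominator = 60 = 60
card(S) = 6000 / 60 = 100

100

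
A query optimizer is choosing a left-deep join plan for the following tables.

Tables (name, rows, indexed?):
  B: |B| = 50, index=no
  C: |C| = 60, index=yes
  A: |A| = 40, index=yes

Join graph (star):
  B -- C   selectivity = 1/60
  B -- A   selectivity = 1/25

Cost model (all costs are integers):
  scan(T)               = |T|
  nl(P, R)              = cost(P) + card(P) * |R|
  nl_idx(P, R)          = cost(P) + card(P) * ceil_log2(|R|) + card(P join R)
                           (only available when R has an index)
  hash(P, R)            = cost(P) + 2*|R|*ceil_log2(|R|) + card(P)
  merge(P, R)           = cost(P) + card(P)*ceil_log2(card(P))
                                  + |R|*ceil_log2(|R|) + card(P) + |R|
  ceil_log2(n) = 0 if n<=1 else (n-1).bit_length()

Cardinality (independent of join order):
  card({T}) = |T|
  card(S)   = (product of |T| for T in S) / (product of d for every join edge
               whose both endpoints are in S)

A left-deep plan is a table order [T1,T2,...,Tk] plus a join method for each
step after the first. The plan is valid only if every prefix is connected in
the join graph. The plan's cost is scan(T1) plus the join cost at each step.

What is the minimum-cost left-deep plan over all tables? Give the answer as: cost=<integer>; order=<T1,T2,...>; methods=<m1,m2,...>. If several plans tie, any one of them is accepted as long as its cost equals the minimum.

cost=780; order=B,C,A; methods=nl_idx,nl_idx

Selinger DP (subsets sized 1..n):
  {B}: scan cost=50, card=50
  {C}: scan cost=60, card=60
  {A}: scan cost=40, card=40
  {BC}: card=50; try (C,nl_idx)→400, (B,hash)→720, (C,hash)→820, (C,merge)→820, (B,merge)→830, (C,nl)→3050 …(+1); best=400 via (C,nl_idx)
  {AB}: card=80; try (A,nl_idx)→430, (A,hash)→580, (B,merge)→670, (B,hash)→680, (A,merge)→680, (B,nl)→2040 …(+1); best=430 via (A,nl_idx)
  {ABC}: card=80; try (A,nl_idx)→780, (A,hash)→930, (C,nl_idx)→990, (A,merge)→1030, (C,hash)→1230, (C,merge)→1490 …(+2); best=780 via (A,nl_idx)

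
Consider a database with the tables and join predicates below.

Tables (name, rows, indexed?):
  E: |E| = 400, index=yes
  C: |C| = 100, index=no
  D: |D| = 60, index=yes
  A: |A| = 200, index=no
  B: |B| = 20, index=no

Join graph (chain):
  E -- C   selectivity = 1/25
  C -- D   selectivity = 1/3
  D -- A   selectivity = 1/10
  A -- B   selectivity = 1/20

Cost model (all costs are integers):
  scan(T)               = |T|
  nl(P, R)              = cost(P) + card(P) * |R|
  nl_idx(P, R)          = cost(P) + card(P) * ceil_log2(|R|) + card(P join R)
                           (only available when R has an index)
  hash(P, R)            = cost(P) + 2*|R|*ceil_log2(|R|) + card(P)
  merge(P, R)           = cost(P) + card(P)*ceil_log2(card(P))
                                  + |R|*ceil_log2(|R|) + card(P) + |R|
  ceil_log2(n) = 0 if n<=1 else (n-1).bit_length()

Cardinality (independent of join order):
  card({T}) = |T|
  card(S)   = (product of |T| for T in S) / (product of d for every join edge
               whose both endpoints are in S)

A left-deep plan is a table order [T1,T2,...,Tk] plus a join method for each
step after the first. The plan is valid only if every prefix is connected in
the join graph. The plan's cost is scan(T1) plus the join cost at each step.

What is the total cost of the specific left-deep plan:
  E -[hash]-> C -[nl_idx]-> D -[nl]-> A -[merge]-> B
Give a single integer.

step 1: scan E: cost=400, card=400
step 2: join C via hash
    card(P join C) = 400*100/(25) = 1600
    cost = 400 + 2*100*7 + 400 = 2200
step 3: join D via nl_idx
    card(P join D) = 1600*60/(3) = 32000
    cost = 2200 + 1600*6 + 32000 = 43800
step 4: join A via nl
    card(P join A) = 32000*200/(10) = 640000
    cost = 43800 + 32000*200 = 6443800
step 5: join B via merge
    card(P join B) = 640000*20/(20) = 640000
    cost = 6443800 + 640000*20 + 20*5 + 640000 + 20 = 19883920

19883920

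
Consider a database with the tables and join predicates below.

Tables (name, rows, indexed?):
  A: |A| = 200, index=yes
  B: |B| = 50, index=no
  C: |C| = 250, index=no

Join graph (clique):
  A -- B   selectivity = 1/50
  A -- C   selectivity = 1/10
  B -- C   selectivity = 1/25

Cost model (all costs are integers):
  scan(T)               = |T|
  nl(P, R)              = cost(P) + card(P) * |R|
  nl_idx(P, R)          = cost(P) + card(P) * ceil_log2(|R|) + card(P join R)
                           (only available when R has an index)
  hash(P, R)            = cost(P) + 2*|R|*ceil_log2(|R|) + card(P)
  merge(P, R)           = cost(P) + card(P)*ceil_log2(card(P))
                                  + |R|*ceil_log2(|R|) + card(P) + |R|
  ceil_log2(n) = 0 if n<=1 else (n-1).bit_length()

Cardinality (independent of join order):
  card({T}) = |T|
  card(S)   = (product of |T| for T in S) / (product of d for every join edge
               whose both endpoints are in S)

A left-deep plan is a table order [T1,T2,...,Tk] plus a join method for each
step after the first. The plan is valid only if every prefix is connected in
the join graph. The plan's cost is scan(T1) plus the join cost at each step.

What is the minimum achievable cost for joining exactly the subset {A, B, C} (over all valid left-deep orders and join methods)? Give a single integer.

Selinger DP over subsets of {A,B,C}:
  {A}: scan cost=200, card=200
  {B}: scan cost=50, card=50
  {C}: scan cost=250, card=250
  {AB}: card=200; try (A,nl_idx)→650, (B,hash)→1000, (A,merge)→2200, (B,merge)→2350, (A,hash)→3300, (A,nl)→10050 …(+1); best=650 via (A,nl_idx)
  {AC}: card=5000; try (A,hash)→3700, (C,merge)→4250, (A,merge)→4300, (C,hash)→4400, (A,nl_idx)→7250, (C,nl)→50200 …(+1); best=3700 via (A,hash)
  {BC}: card=500; try (B,hash)→1100, (C,merge)→2650, (B,merge)→2850, (C,hash)→4100, (C,nl)→12550, (B,nl)→12750; best=1100 via (B,hash)
  {ABC}: card=200; try (C,merge)→4700, (A,hash)→4800, (C,hash)→4850, (A,nl_idx)→5300, (A,merge)→7900, (B,hash)→9300 …(+4); best=4700 via (C,merge)

4700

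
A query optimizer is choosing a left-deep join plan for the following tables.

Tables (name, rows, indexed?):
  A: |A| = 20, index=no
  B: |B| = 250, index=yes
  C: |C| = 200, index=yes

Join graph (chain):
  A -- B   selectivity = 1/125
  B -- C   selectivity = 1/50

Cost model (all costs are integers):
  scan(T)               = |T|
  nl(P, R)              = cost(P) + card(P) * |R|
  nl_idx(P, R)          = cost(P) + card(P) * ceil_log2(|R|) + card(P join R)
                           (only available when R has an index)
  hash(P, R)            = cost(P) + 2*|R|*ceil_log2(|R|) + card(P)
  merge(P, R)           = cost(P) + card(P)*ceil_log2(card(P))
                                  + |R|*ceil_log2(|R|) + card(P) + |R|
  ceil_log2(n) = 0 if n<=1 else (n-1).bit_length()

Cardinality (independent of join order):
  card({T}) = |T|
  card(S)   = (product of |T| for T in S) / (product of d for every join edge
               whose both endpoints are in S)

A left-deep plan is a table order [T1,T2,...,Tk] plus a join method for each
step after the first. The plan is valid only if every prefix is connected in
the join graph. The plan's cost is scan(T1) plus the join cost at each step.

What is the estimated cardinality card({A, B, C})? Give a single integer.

Tables in S: A(20), B(250), C(200)
Edges inside S: A-B(d=125), B-C(d=50)
numerator = 20 * 250 * 200 = 1000000
denominator = 125 * 50 = 6250
card(S) = 1000000 / 6250 = 160

160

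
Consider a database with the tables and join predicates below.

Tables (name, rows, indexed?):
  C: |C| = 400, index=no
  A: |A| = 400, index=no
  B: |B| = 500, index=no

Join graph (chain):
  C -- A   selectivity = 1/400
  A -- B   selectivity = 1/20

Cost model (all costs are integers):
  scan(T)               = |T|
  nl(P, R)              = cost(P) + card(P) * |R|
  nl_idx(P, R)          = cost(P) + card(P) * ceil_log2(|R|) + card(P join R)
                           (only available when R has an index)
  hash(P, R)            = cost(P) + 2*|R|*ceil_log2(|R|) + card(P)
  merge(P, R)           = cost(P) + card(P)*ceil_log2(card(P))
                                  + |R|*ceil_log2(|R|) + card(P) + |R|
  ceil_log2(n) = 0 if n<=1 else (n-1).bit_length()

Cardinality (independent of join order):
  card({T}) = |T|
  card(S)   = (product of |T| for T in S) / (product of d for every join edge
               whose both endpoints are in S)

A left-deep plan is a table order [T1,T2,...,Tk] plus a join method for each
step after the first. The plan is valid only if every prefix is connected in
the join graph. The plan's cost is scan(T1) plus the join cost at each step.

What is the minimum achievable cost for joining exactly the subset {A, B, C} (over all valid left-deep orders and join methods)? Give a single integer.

17000

Selinger DP over subsets of {A,B,C}:
  {C}: scan cost=400, card=400
  {A}: scan cost=400, card=400
  {B}: scan cost=500, card=500
  {AC}: card=400; try (C,hash)→8000, (A,hash)→8000, (C,merge)→8400, (A,merge)→8400, (C,nl)→160400, (A,nl)→160400; best=8000 via (C,hash)
  {AB}: card=10000; try (A,hash)→8200, (B,merge)→9400, (A,merge)→9500, (B,hash)→9800, (B,nl)→200400, (A,nl)→200500; best=8200 via (A,hash)
  {ABC}: card=10000; try (B,merge)→17000, (B,hash)→17400, (C,hash)→25400, (C,merge)→162200, (B,nl)→208000, (C,nl)→4008200; best=17000 via (B,merge)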